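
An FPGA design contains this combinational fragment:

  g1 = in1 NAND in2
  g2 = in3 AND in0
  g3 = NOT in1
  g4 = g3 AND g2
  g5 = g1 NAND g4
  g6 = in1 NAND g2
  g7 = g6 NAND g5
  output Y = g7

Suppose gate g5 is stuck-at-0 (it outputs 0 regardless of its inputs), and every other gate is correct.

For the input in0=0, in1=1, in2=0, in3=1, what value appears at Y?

Propagate with g5 forced: g1=1, g2=0, g3=0, g4=0, g5=0 [stuck-at-0], g6=1, g7=1.
So Y = 1. (Without the fault it would be 0.)

1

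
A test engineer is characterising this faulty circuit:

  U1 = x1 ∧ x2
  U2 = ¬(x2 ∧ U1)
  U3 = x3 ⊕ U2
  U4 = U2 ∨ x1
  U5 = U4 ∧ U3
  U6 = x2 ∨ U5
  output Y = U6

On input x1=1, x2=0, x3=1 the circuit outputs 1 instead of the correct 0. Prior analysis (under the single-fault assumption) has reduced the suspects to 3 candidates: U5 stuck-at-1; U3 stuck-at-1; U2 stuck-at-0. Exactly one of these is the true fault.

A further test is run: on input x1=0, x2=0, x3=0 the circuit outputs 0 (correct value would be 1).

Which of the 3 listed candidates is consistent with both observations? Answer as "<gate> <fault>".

Evaluate each candidate on input x1=0, x2=0, x3=0:
  U5 stuck-at-1: U1=0, U2=1, U3=1, U4=1, U5=1 [stuck-at-1], U6=1 → 1 — eliminated
  U3 stuck-at-1: U1=0, U2=1, U3=1 [stuck-at-1], U4=1, U5=1, U6=1 → 1 — eliminated
  U2 stuck-at-0: U1=0, U2=0 [stuck-at-0], U3=0, U4=0, U5=0, U6=0 → 0 — matches
Only U2 stuck-at-0 reproduces the observed 0.

U2 stuck-at-0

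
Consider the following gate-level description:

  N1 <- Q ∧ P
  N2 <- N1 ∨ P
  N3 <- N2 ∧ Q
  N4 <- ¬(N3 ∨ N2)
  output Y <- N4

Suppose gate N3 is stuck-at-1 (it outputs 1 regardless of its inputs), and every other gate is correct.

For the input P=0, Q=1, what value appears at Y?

Propagate with N3 forced: N1=0, N2=0, N3=1 [stuck-at-1], N4=0.
So Y = 0. (Without the fault it would be 1.)

0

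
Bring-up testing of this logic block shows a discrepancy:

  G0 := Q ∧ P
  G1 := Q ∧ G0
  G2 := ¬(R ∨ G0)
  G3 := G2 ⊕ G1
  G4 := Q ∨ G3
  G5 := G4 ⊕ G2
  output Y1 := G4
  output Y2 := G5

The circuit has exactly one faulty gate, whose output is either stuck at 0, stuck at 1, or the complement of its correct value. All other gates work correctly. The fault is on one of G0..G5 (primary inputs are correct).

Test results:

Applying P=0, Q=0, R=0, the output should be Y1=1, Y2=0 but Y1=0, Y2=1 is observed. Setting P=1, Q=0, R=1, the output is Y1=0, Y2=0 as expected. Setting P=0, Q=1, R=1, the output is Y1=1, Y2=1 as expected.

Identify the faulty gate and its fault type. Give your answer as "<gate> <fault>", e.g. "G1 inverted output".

G3 stuck-at-0

Fault-free values for test 1 (P=0, Q=0, R=0): G0=0, G1=0, G2=1, G3=1, G4=1, G5=0, giving Y1=1, Y2=0. Observed Y1=0, Y2=1.
Test 1: faults giving observed Y1=0, Y2=1 are {G1 stuck-at-1, G1 inverted output, G3 stuck-at-0, G3 inverted output, G4 stuck-at-0, G4 inverted output}.
Test 2 (P=1, Q=0, R=1): fault-free G0=0, G1=0, G2=0, G3=0, G4=0, G5=0 → Y1=0, Y2=0; observed Y1=0, Y2=0. Eliminates G1 stuck-at-1, G1 inverted output, G3 inverted output, G4 inverted output.
Test 3 (P=0, Q=1, R=1): fault-free G0=0, G1=0, G2=0, G3=0, G4=1, G5=1 → Y1=1, Y2=1; observed Y1=1, Y2=1. Eliminates G4 stuck-at-0.
Only G3 stuck-at-0 is consistent with every test.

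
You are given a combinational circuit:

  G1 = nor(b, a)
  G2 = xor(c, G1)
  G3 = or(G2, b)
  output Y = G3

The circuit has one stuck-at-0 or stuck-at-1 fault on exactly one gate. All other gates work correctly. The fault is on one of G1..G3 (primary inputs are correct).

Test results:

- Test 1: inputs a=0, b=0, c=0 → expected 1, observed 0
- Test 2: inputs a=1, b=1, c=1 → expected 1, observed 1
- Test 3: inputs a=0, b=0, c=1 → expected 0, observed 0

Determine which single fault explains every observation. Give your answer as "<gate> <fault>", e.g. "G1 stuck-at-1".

Fault-free values for test 1 (a=0, b=0, c=0): G1=1, G2=1, G3=1, giving Y=1. Observed 0.
Test 1: faults giving observed 0 are {G1 stuck-at-0, G2 stuck-at-0, G3 stuck-at-0}.
Test 2 (a=1, b=1, c=1): fault-free G1=0, G2=1, G3=1 → 1; observed 1. Eliminates G3 stuck-at-0.
Test 3 (a=0, b=0, c=1): fault-free G1=1, G2=0, G3=0 → 0; observed 0. Eliminates G1 stuck-at-0.
Only G2 stuck-at-0 is consistent with every test.

G2 stuck-at-0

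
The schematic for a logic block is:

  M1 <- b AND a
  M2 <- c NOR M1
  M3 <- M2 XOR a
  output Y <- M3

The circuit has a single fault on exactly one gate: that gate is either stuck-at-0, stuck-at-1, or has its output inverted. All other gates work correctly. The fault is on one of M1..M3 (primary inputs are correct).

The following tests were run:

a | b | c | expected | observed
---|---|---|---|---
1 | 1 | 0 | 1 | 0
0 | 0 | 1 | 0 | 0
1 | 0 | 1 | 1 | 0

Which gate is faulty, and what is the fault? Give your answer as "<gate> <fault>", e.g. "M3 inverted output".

Fault-free values for test 1 (a=1, b=1, c=0): M1=1, M2=0, M3=1, giving Y=1. Observed 0.
Test 1: faults giving observed 0 are {M1 stuck-at-0, M1 inverted output, M2 stuck-at-1, M2 inverted output, M3 stuck-at-0, M3 inverted output}.
Test 2 (a=0, b=0, c=1): fault-free M1=0, M2=0, M3=0 → 0; observed 0. Eliminates M2 stuck-at-1, M2 inverted output, M3 inverted output.
Test 3 (a=1, b=0, c=1): fault-free M1=0, M2=0, M3=1 → 1; observed 0. Eliminates M1 stuck-at-0, M1 inverted output.
Only M3 stuck-at-0 is consistent with every test.

M3 stuck-at-0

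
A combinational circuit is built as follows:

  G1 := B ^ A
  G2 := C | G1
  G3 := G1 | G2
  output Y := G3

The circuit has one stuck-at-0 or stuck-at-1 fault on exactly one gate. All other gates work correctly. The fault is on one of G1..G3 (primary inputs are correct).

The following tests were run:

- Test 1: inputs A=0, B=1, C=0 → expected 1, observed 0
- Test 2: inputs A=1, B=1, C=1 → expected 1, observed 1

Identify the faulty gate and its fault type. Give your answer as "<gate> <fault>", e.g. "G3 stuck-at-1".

G1 stuck-at-0

Fault-free values for test 1 (A=0, B=1, C=0): G1=1, G2=1, G3=1, giving Y=1. Observed 0.
Test 1: faults giving observed 0 are {G1 stuck-at-0, G3 stuck-at-0}.
Test 2 (A=1, B=1, C=1): fault-free G1=0, G2=1, G3=1 → 1; observed 1. Eliminates G3 stuck-at-0.
Only G1 stuck-at-0 is consistent with every test.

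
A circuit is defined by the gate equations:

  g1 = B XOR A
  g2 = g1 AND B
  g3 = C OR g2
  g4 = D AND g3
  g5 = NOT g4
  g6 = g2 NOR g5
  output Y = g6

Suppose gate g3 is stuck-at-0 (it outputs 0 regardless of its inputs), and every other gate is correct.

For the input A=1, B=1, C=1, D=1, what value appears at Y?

0

Propagate with g3 forced: g1=0, g2=0, g3=0 [stuck-at-0], g4=0, g5=1, g6=0.
So Y = 0. (Without the fault it would be 1.)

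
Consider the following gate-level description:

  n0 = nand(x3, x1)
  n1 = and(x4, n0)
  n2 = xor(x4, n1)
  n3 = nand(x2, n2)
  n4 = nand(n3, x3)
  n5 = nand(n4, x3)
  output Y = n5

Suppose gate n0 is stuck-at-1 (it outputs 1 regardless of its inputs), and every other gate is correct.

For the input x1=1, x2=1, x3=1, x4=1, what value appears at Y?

Propagate with n0 forced: n0=1 [stuck-at-1], n1=1, n2=0, n3=1, n4=0, n5=1.
So Y = 1. (Without the fault it would be 0.)

1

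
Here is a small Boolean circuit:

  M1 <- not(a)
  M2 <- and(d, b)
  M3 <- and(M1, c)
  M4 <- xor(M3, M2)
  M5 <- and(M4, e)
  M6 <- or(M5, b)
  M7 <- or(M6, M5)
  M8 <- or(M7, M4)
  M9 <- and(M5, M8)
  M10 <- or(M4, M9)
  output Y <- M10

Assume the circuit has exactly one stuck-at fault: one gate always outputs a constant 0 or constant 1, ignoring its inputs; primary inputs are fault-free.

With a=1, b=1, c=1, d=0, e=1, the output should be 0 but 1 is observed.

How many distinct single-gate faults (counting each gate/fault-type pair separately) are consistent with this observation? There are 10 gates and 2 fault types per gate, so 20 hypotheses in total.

7

Fault-free: M1=0, M2=0, M3=0, M4=0, M5=0, M6=1, M7=1, M8=1, M9=0, M10=0 → 0. Observed 1.
  M1: stuck-at-1 ✓; others ✗
  M2: stuck-at-1 ✓; others ✗
  M3: stuck-at-1 ✓; others ✗
  M4: stuck-at-1 ✓; others ✗
  M5: stuck-at-1 ✓; others ✗
  M6: none of the 2 fault types match ✗
  M7: none of the 2 fault types match ✗
  M8: none of the 2 fault types match ✗
  M9: stuck-at-1 ✓; others ✗
  M10: stuck-at-1 ✓; others ✗
Consistent faults: {M1 stuck-at-1, M2 stuck-at-1, M3 stuck-at-1, M4 stuck-at-1, M5 stuck-at-1, M9 stuck-at-1, M10 stuck-at-1} — 7 in all.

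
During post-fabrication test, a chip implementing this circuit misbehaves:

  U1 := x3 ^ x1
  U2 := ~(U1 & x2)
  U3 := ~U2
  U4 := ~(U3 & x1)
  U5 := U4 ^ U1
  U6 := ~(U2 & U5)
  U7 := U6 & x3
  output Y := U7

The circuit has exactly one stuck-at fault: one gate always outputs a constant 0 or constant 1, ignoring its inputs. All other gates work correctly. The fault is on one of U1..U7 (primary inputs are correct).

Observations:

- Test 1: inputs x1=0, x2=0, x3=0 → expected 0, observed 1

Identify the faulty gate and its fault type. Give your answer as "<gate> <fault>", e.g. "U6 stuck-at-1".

Fault-free values for test 1 (x1=0, x2=0, x3=0): U1=0, U2=1, U3=0, U4=1, U5=1, U6=0, U7=0, giving Y=0. Observed 1.
Test 1: faults giving observed 1 are {U7 stuck-at-1}.
Only U7 stuck-at-1 is consistent with every test.

U7 stuck-at-1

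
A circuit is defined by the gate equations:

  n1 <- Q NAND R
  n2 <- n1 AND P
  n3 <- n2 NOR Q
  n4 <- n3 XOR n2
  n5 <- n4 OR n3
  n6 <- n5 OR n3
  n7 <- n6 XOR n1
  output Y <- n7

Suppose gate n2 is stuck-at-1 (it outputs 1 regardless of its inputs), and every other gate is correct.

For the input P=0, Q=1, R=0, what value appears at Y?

0

Propagate with n2 forced: n1=1, n2=1 [stuck-at-1], n3=0, n4=1, n5=1, n6=1, n7=0.
So Y = 0. (Without the fault it would be 1.)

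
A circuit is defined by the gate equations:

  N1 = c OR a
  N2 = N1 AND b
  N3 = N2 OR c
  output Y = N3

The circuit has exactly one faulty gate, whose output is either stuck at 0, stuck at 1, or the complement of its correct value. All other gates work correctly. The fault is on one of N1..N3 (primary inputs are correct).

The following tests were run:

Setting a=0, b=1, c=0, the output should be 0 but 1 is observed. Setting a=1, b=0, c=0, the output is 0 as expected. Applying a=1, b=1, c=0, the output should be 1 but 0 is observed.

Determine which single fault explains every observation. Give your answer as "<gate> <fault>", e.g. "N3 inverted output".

Fault-free values for test 1 (a=0, b=1, c=0): N1=0, N2=0, N3=0, giving Y=0. Observed 1.
Test 1: faults giving observed 1 are {N1 stuck-at-1, N1 inverted output, N2 stuck-at-1, N2 inverted output, N3 stuck-at-1, N3 inverted output}.
Test 2 (a=1, b=0, c=0): fault-free N1=1, N2=0, N3=0 → 0; observed 0. Eliminates N2 stuck-at-1, N2 inverted output, N3 stuck-at-1, N3 inverted output.
Test 3 (a=1, b=1, c=0): fault-free N1=1, N2=1, N3=1 → 1; observed 0. Eliminates N1 stuck-at-1.
Only N1 inverted output is consistent with every test.

N1 inverted output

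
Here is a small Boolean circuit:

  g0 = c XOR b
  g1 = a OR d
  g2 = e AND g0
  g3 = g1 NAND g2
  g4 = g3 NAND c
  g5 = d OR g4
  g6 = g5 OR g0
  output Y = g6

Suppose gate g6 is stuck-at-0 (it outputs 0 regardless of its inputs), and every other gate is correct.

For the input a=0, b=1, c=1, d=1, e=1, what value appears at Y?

0

Propagate with g6 forced: g0=0, g1=1, g2=0, g3=1, g4=0, g5=1, g6=0 [stuck-at-0].
So Y = 0. (Without the fault it would be 1.)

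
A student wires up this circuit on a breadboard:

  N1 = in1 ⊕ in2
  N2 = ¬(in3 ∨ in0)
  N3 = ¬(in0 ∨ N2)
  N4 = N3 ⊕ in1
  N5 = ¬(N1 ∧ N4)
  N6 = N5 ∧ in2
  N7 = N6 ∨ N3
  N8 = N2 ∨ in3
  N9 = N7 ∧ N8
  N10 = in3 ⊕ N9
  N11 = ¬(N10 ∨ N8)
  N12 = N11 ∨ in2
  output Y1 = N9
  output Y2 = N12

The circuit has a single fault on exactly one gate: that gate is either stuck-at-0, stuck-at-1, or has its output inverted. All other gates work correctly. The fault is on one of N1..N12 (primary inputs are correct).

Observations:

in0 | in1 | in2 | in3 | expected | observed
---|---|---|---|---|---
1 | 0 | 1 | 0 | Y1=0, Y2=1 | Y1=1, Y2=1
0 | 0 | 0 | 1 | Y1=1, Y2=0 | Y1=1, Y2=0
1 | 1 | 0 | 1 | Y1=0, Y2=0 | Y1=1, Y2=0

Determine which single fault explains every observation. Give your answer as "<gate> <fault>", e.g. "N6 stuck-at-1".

Fault-free values for test 1 (in0=1, in1=0, in2=1, in3=0): N1=1, N2=0, N3=0, N4=0, N5=1, N6=1, N7=1, N8=0, N9=0, N10=0, N11=1, N12=1, giving Y1=0, Y2=1. Observed Y1=1, Y2=1.
Test 1: faults giving observed Y1=1, Y2=1 are {N2 stuck-at-1, N2 inverted output, N8 stuck-at-1, N8 inverted output, N9 stuck-at-1, N9 inverted output}.
Test 2 (in0=0, in1=0, in2=0, in3=1): fault-free N1=0, N2=0, N3=1, N4=1, N5=1, N6=0, N7=1, N8=1, N9=1, N10=0, N11=0, N12=0 → Y1=1, Y2=0; observed Y1=1, Y2=0. Eliminates N2 stuck-at-1, N2 inverted output, N8 inverted output, N9 inverted output.
Test 3 (in0=1, in1=1, in2=0, in3=1): fault-free N1=1, N2=0, N3=0, N4=1, N5=0, N6=0, N7=0, N8=1, N9=0, N10=1, N11=0, N12=0 → Y1=0, Y2=0; observed Y1=1, Y2=0. Eliminates N8 stuck-at-1.
Only N9 stuck-at-1 is consistent with every test.

N9 stuck-at-1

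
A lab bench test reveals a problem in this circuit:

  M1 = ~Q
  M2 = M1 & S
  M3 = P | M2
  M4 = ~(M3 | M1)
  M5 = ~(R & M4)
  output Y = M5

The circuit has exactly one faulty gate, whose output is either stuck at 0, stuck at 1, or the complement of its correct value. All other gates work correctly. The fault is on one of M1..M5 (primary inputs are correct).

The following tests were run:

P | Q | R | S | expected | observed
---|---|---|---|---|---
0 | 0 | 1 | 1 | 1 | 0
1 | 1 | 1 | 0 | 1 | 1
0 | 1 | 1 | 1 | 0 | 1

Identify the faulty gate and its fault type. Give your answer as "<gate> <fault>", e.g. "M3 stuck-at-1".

M1 inverted output

Fault-free values for test 1 (P=0, Q=0, R=1, S=1): M1=1, M2=1, M3=1, M4=0, M5=1, giving Y=1. Observed 0.
Test 1: faults giving observed 0 are {M1 stuck-at-0, M1 inverted output, M4 stuck-at-1, M4 inverted output, M5 stuck-at-0, M5 inverted output}.
Test 2 (P=1, Q=1, R=1, S=0): fault-free M1=0, M2=0, M3=1, M4=0, M5=1 → 1; observed 1. Eliminates M4 stuck-at-1, M4 inverted output, M5 stuck-at-0, M5 inverted output.
Test 3 (P=0, Q=1, R=1, S=1): fault-free M1=0, M2=0, M3=0, M4=1, M5=0 → 0; observed 1. Eliminates M1 stuck-at-0.
Only M1 inverted output is consistent with every test.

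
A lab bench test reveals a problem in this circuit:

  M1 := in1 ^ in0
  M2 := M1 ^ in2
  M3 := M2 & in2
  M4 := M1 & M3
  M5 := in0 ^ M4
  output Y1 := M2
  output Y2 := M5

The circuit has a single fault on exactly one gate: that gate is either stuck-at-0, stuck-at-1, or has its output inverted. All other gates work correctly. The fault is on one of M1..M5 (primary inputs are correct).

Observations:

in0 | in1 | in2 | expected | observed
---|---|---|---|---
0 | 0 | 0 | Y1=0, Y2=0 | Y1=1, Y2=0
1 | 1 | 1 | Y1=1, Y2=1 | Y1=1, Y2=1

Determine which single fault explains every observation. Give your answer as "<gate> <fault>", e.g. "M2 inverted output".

M2 stuck-at-1

Fault-free values for test 1 (in0=0, in1=0, in2=0): M1=0, M2=0, M3=0, M4=0, M5=0, giving Y1=0, Y2=0. Observed Y1=1, Y2=0.
Test 1: faults giving observed Y1=1, Y2=0 are {M1 stuck-at-1, M1 inverted output, M2 stuck-at-1, M2 inverted output}.
Test 2 (in0=1, in1=1, in2=1): fault-free M1=0, M2=1, M3=1, M4=0, M5=1 → Y1=1, Y2=1; observed Y1=1, Y2=1. Eliminates M1 stuck-at-1, M1 inverted output, M2 inverted output.
Only M2 stuck-at-1 is consistent with every test.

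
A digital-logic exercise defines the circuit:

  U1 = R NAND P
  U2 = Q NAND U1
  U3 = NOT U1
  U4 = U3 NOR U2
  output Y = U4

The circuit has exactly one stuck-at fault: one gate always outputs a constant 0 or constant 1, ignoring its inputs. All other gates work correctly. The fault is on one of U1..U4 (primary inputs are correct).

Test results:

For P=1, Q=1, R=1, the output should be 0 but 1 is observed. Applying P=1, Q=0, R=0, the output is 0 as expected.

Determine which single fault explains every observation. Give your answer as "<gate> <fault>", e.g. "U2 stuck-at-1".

U1 stuck-at-1

Fault-free values for test 1 (P=1, Q=1, R=1): U1=0, U2=1, U3=1, U4=0, giving Y=0. Observed 1.
Test 1: faults giving observed 1 are {U1 stuck-at-1, U4 stuck-at-1}.
Test 2 (P=1, Q=0, R=0): fault-free U1=1, U2=1, U3=0, U4=0 → 0; observed 0. Eliminates U4 stuck-at-1.
Only U1 stuck-at-1 is consistent with every test.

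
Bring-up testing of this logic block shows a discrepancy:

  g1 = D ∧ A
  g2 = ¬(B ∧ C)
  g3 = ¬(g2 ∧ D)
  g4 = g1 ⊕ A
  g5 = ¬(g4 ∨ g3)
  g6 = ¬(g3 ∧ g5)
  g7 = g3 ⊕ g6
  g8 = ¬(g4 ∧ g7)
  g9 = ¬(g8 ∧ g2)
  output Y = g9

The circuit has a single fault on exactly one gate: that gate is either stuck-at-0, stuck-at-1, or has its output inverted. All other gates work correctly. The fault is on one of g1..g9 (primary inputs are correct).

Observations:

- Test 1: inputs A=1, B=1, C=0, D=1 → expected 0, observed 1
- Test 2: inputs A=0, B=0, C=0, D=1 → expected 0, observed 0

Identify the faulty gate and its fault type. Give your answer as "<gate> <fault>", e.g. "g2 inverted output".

g1 stuck-at-0

Fault-free values for test 1 (A=1, B=1, C=0, D=1): g1=1, g2=1, g3=0, g4=0, g5=1, g6=1, g7=1, g8=1, g9=0, giving Y=0. Observed 1.
Test 1: faults giving observed 1 are {g1 stuck-at-0, g1 inverted output, g2 stuck-at-0, g2 inverted output, g4 stuck-at-1, g4 inverted output, g8 stuck-at-0, g8 inverted output, g9 stuck-at-1, g9 inverted output}.
Test 2 (A=0, B=0, C=0, D=1): fault-free g1=0, g2=1, g3=0, g4=0, g5=1, g6=1, g7=1, g8=1, g9=0 → 0; observed 0. Eliminates g1 inverted output, g2 stuck-at-0, g2 inverted output, g4 stuck-at-1, g4 inverted output, g8 stuck-at-0, g8 inverted output, g9 stuck-at-1, g9 inverted output.
Only g1 stuck-at-0 is consistent with every test.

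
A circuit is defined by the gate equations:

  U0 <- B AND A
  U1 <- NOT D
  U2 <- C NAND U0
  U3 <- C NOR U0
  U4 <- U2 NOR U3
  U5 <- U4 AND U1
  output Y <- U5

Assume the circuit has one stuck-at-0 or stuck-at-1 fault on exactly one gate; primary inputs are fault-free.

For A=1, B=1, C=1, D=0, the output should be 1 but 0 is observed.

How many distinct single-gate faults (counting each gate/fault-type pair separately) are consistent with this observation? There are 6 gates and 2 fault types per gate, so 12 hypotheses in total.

Fault-free: U0=1, U1=1, U2=0, U3=0, U4=1, U5=1 → 1. Observed 0.
  U0 stuck-at-0: output 0 ✓
  U0 stuck-at-1: output 1 ✗
  U1 stuck-at-0: output 0 ✓
  U1 stuck-at-1: output 1 ✗
  U2 stuck-at-0: output 1 ✗
  U2 stuck-at-1: output 0 ✓
  U3 stuck-at-0: output 1 ✗
  U3 stuck-at-1: output 0 ✓
  U4 stuck-at-0: output 0 ✓
  U4 stuck-at-1: output 1 ✗
  U5 stuck-at-0: output 0 ✓
  U5 stuck-at-1: output 1 ✗
Consistent faults: {U0 stuck-at-0, U1 stuck-at-0, U2 stuck-at-1, U3 stuck-at-1, U4 stuck-at-0, U5 stuck-at-0} — 6 in all.

6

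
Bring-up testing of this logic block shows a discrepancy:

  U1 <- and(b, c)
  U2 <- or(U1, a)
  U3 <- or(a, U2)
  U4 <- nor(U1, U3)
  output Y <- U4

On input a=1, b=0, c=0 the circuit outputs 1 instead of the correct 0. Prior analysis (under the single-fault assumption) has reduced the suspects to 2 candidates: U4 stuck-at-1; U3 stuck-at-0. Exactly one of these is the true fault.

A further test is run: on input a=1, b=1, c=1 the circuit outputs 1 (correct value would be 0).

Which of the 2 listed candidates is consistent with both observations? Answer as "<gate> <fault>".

Evaluate each candidate on input a=1, b=1, c=1:
  U4 stuck-at-1: U1=1, U2=1, U3=1, U4=1 [stuck-at-1] → 1 — matches
  U3 stuck-at-0: U1=1, U2=1, U3=0 [stuck-at-0], U4=0 → 0 — eliminated
Only U4 stuck-at-1 reproduces the observed 1.

U4 stuck-at-1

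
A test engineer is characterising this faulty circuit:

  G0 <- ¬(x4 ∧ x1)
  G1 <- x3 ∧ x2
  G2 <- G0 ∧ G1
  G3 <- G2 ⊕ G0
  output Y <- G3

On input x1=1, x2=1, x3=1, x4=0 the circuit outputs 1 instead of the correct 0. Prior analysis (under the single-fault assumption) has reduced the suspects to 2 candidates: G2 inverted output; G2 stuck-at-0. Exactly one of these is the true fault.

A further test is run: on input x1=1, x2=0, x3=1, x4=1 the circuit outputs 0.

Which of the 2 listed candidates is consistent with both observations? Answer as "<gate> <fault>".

G2 stuck-at-0

Evaluate each candidate on input x1=1, x2=0, x3=1, x4=1:
  G2 inverted output: G0=0, G1=0, G2=1 [inverted output], G3=1 → 1 — eliminated
  G2 stuck-at-0: G0=0, G1=0, G2=0 [stuck-at-0], G3=0 → 0 — matches
Only G2 stuck-at-0 reproduces the observed 0.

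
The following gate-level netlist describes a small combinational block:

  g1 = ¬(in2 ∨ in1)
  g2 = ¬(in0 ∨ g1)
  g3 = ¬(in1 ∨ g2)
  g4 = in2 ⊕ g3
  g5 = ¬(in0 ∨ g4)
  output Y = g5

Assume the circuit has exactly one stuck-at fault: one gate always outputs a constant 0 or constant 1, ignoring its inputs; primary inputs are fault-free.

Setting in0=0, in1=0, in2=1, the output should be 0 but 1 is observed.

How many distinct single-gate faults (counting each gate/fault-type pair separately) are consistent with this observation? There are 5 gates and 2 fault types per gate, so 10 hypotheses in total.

Fault-free: g1=0, g2=1, g3=0, g4=1, g5=0 → 0. Observed 1.
  g1 stuck-at-0: output 0 ✗
  g1 stuck-at-1: output 1 ✓
  g2 stuck-at-0: output 1 ✓
  g2 stuck-at-1: output 0 ✗
  g3 stuck-at-0: output 0 ✗
  g3 stuck-at-1: output 1 ✓
  g4 stuck-at-0: output 1 ✓
  g4 stuck-at-1: output 0 ✗
  g5 stuck-at-0: output 0 ✗
  g5 stuck-at-1: output 1 ✓
Consistent faults: {g1 stuck-at-1, g2 stuck-at-0, g3 stuck-at-1, g4 stuck-at-0, g5 stuck-at-1} — 5 in all.

5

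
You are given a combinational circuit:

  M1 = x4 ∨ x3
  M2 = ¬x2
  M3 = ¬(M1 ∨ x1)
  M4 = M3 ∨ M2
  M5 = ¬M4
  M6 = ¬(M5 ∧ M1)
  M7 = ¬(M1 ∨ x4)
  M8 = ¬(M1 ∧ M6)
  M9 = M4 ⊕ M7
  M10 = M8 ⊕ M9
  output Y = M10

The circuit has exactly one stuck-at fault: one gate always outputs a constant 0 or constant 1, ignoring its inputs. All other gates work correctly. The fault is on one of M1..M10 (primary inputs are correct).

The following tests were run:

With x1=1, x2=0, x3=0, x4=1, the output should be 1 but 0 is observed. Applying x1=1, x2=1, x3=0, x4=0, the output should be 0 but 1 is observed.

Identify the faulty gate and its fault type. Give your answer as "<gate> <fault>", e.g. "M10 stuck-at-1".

Fault-free values for test 1 (x1=1, x2=0, x3=0, x4=1): M1=1, M2=1, M3=0, M4=1, M5=0, M6=1, M7=0, M8=0, M9=1, M10=1, giving Y=1. Observed 0.
Test 1: faults giving observed 0 are {M1 stuck-at-0, M5 stuck-at-1, M6 stuck-at-0, M7 stuck-at-1, M8 stuck-at-1, M9 stuck-at-0, M10 stuck-at-0}.
Test 2 (x1=1, x2=1, x3=0, x4=0): fault-free M1=0, M2=0, M3=0, M4=0, M5=1, M6=1, M7=1, M8=1, M9=1, M10=0 → 0; observed 1. Eliminates M1 stuck-at-0, M5 stuck-at-1, M6 stuck-at-0, M7 stuck-at-1, M8 stuck-at-1, M10 stuck-at-0.
Only M9 stuck-at-0 is consistent with every test.

M9 stuck-at-0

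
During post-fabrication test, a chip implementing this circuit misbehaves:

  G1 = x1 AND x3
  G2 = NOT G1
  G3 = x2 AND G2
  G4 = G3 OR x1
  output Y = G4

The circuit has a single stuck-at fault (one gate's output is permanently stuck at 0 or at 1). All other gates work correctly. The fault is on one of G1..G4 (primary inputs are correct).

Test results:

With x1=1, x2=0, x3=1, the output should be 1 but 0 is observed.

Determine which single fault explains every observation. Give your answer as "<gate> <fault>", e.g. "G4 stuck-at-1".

Fault-free values for test 1 (x1=1, x2=0, x3=1): G1=1, G2=0, G3=0, G4=1, giving Y=1. Observed 0.
Test 1: faults giving observed 0 are {G4 stuck-at-0}.
Only G4 stuck-at-0 is consistent with every test.

G4 stuck-at-0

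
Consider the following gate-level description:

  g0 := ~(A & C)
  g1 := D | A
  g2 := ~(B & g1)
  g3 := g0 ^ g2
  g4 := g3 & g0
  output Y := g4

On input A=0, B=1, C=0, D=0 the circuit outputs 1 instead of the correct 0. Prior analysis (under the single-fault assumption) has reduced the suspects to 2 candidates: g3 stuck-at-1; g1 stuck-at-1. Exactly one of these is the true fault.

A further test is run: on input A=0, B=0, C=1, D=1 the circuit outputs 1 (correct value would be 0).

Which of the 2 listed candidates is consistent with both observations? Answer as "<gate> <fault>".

Evaluate each candidate on input A=0, B=0, C=1, D=1:
  g3 stuck-at-1: g0=1, g1=1, g2=1, g3=1 [stuck-at-1], g4=1 → 1 — matches
  g1 stuck-at-1: g0=1, g1=1 [stuck-at-1], g2=1, g3=0, g4=0 → 0 — eliminated
Only g3 stuck-at-1 reproduces the observed 1.

g3 stuck-at-1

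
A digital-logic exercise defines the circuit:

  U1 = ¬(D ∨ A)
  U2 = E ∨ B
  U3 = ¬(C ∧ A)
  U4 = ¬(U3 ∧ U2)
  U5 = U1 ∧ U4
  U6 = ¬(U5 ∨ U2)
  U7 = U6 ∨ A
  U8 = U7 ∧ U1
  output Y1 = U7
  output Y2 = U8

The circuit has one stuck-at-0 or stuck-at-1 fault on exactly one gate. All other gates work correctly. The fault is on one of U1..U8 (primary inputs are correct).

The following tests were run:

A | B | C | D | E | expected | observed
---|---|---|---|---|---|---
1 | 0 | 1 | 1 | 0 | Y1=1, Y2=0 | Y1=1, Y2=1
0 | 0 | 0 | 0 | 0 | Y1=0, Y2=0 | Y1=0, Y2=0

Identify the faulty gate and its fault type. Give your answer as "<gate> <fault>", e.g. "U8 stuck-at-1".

Fault-free values for test 1 (A=1, B=0, C=1, D=1, E=0): U1=0, U2=0, U3=0, U4=1, U5=0, U6=1, U7=1, U8=0, giving Y1=1, Y2=0. Observed Y1=1, Y2=1.
Test 1: faults giving observed Y1=1, Y2=1 are {U1 stuck-at-1, U8 stuck-at-1}.
Test 2 (A=0, B=0, C=0, D=0, E=0): fault-free U1=1, U2=0, U3=1, U4=1, U5=1, U6=0, U7=0, U8=0 → Y1=0, Y2=0; observed Y1=0, Y2=0. Eliminates U8 stuck-at-1.
Only U1 stuck-at-1 is consistent with every test.

U1 stuck-at-1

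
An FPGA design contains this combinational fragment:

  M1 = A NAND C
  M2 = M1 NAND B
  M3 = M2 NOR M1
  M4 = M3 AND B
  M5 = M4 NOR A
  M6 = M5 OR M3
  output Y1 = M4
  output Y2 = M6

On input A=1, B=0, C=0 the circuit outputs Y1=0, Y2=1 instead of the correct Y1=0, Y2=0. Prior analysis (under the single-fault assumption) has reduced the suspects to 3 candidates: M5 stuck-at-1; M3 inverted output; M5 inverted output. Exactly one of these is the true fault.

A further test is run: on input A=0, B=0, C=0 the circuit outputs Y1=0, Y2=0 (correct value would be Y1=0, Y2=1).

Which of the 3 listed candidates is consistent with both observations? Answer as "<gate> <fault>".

Evaluate each candidate on input A=0, B=0, C=0:
  M5 stuck-at-1: M1=1, M2=1, M3=0, M4=0, M5=1 [stuck-at-1], M6=1 → Y1=0, Y2=1 — eliminated
  M3 inverted output: M1=1, M2=1, M3=1 [inverted output], M4=0, M5=1, M6=1 → Y1=0, Y2=1 — eliminated
  M5 inverted output: M1=1, M2=1, M3=0, M4=0, M5=0 [inverted output], M6=0 → Y1=0, Y2=0 — matches
Only M5 inverted output reproduces the observed Y1=0, Y2=0.

M5 inverted output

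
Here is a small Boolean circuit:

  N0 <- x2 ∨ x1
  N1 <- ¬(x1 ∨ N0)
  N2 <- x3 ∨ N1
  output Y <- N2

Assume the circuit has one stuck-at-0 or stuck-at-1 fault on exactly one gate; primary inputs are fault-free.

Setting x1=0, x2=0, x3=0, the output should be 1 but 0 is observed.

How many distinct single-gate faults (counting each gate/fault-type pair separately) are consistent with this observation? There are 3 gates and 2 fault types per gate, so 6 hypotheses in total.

3

Fault-free: N0=0, N1=1, N2=1 → 1. Observed 0.
  N0 stuck-at-0: output 1 ✗
  N0 stuck-at-1: output 0 ✓
  N1 stuck-at-0: output 0 ✓
  N1 stuck-at-1: output 1 ✗
  N2 stuck-at-0: output 0 ✓
  N2 stuck-at-1: output 1 ✗
Consistent faults: {N0 stuck-at-1, N1 stuck-at-0, N2 stuck-at-0} — 3 in all.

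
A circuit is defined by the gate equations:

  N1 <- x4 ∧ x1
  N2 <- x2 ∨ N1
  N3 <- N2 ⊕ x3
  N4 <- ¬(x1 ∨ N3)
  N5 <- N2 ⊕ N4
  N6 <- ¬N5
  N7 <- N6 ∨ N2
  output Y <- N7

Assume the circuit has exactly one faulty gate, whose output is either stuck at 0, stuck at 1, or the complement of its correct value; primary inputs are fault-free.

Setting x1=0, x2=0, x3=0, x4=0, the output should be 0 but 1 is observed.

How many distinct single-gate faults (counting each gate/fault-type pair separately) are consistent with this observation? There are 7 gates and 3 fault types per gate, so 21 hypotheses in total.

14

Fault-free: N1=0, N2=0, N3=0, N4=1, N5=1, N6=0, N7=0 → 0. Observed 1.
  N1: stuck-at-1, inverted output ✓; others ✗
  N2: stuck-at-1, inverted output ✓; others ✗
  N3: stuck-at-1, inverted output ✓; others ✗
  N4: stuck-at-0, inverted output ✓; others ✗
  N5: stuck-at-0, inverted output ✓; others ✗
  N6: stuck-at-1, inverted output ✓; others ✗
  N7: stuck-at-1, inverted output ✓; others ✗
Consistent faults: {N1 stuck-at-1, N1 inverted output, N2 stuck-at-1, N2 inverted output, N3 stuck-at-1, N3 inverted output, N4 stuck-at-0, N4 inverted output, N5 stuck-at-0, N5 inverted output, N6 stuck-at-1, N6 inverted output, N7 stuck-at-1, N7 inverted output} — 14 in all.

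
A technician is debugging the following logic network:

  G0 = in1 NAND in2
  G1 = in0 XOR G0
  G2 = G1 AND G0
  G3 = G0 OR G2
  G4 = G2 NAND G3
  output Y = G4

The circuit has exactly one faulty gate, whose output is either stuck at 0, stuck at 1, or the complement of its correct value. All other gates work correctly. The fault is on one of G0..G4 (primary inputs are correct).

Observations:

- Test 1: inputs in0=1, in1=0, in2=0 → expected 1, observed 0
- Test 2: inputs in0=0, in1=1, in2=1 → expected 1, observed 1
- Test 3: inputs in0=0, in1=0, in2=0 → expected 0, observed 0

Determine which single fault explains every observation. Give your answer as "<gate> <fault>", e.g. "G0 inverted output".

Fault-free values for test 1 (in0=1, in1=0, in2=0): G0=1, G1=0, G2=0, G3=1, G4=1, giving Y=1. Observed 0.
Test 1: faults giving observed 0 are {G1 stuck-at-1, G1 inverted output, G2 stuck-at-1, G2 inverted output, G4 stuck-at-0, G4 inverted output}.
Test 2 (in0=0, in1=1, in2=1): fault-free G0=0, G1=0, G2=0, G3=0, G4=1 → 1; observed 1. Eliminates G2 stuck-at-1, G2 inverted output, G4 stuck-at-0, G4 inverted output.
Test 3 (in0=0, in1=0, in2=0): fault-free G0=1, G1=1, G2=1, G3=1, G4=0 → 0; observed 0. Eliminates G1 inverted output.
Only G1 stuck-at-1 is consistent with every test.

G1 stuck-at-1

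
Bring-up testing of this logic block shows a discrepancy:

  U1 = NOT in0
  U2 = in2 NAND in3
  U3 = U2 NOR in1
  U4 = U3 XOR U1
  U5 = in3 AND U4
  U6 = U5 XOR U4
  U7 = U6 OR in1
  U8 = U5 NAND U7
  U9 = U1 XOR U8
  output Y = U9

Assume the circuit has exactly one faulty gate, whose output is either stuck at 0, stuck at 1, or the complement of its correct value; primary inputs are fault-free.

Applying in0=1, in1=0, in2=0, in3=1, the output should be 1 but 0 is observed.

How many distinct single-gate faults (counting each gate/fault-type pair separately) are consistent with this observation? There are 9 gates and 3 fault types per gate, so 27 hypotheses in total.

8

Fault-free: U1=0, U2=1, U3=0, U4=0, U5=0, U6=0, U7=0, U8=1, U9=1 → 1. Observed 0.
  U1: stuck-at-1, inverted output ✓; others ✗
  U2: none of the 3 fault types match ✗
  U3: none of the 3 fault types match ✗
  U4: none of the 3 fault types match ✗
  U5: stuck-at-1, inverted output ✓; others ✗
  U6: none of the 3 fault types match ✗
  U7: none of the 3 fault types match ✗
  U8: stuck-at-0, inverted output ✓; others ✗
  U9: stuck-at-0, inverted output ✓; others ✗
Consistent faults: {U1 stuck-at-1, U1 inverted output, U5 stuck-at-1, U5 inverted output, U8 stuck-at-0, U8 inverted output, U9 stuck-at-0, U9 inverted output} — 8 in all.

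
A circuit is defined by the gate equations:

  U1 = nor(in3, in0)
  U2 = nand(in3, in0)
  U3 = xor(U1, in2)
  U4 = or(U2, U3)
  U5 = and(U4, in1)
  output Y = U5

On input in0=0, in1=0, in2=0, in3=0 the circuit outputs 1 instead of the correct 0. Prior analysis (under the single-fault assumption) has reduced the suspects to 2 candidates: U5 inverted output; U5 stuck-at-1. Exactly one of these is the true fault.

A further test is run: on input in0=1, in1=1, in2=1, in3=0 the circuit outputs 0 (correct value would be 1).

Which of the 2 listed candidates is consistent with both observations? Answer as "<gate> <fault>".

U5 inverted output

Evaluate each candidate on input in0=1, in1=1, in2=1, in3=0:
  U5 inverted output: U1=0, U2=1, U3=1, U4=1, U5=0 [inverted output] → 0 — matches
  U5 stuck-at-1: U1=0, U2=1, U3=1, U4=1, U5=1 [stuck-at-1] → 1 — eliminated
Only U5 inverted output reproduces the observed 0.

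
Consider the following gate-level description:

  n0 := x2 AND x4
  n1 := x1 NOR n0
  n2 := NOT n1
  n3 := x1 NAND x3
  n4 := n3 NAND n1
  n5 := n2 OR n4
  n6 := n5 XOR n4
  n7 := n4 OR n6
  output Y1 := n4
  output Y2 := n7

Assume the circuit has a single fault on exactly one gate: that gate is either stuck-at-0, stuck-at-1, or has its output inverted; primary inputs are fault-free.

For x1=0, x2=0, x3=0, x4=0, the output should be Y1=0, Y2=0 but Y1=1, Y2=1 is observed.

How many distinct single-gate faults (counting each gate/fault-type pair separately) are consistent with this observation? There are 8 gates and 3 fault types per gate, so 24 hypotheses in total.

Fault-free: n0=0, n1=1, n2=0, n3=1, n4=0, n5=0, n6=0, n7=0 → Y1=0, Y2=0. Observed Y1=1, Y2=1.
  n0: stuck-at-1, inverted output ✓; others ✗
  n1: stuck-at-0, inverted output ✓; others ✗
  n2: none of the 3 fault types match ✗
  n3: stuck-at-0, inverted output ✓; others ✗
  n4: stuck-at-1, inverted output ✓; others ✗
  n5: none of the 3 fault types match ✗
  n6: none of the 3 fault types match ✗
  n7: none of the 3 fault types match ✗
Consistent faults: {n0 stuck-at-1, n0 inverted output, n1 stuck-at-0, n1 inverted output, n3 stuck-at-0, n3 inverted output, n4 stuck-at-1, n4 inverted output} — 8 in all.

8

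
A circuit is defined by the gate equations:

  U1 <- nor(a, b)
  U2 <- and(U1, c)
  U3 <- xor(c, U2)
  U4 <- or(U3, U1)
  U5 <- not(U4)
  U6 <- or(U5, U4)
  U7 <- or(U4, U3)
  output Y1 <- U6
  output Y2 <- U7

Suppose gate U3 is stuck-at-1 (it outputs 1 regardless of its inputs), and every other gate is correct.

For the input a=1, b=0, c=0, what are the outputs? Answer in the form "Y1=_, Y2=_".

Propagate with U3 forced: U1=0, U2=0, U3=1 [stuck-at-1], U4=1, U5=0, U6=1, U7=1.
So the outputs are Y1=1, Y2=1. (Without the fault they would be Y1=1, Y2=0.)

Y1=1, Y2=1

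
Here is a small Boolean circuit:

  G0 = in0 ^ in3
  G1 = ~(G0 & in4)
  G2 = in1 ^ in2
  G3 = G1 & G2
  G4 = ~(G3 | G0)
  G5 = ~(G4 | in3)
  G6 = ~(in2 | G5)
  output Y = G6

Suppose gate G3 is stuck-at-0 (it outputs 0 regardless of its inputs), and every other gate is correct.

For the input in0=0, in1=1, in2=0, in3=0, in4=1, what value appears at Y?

Propagate with G3 forced: G0=0, G1=1, G2=1, G3=0 [stuck-at-0], G4=1, G5=0, G6=1.
So Y = 1. (Without the fault it would be 0.)

1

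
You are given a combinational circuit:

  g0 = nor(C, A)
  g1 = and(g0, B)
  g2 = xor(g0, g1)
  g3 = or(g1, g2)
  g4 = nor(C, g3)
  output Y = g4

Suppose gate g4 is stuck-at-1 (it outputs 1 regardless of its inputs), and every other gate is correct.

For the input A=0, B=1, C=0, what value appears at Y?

Propagate with g4 forced: g0=1, g1=1, g2=0, g3=1, g4=1 [stuck-at-1].
So Y = 1. (Without the fault it would be 0.)

1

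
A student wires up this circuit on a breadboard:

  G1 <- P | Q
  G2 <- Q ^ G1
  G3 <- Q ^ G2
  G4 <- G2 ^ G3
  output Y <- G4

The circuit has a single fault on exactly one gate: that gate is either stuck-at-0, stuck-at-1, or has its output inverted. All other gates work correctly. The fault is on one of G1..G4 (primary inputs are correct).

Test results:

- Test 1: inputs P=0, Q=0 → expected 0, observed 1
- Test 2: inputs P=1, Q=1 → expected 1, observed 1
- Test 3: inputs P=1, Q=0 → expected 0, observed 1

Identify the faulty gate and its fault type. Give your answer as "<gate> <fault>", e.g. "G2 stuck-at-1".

Fault-free values for test 1 (P=0, Q=0): G1=0, G2=0, G3=0, G4=0, giving Y=0. Observed 1.
Test 1: faults giving observed 1 are {G3 stuck-at-1, G3 inverted output, G4 stuck-at-1, G4 inverted output}.
Test 2 (P=1, Q=1): fault-free G1=1, G2=0, G3=1, G4=1 → 1; observed 1. Eliminates G3 inverted output, G4 inverted output.
Test 3 (P=1, Q=0): fault-free G1=1, G2=1, G3=1, G4=0 → 0; observed 1. Eliminates G3 stuck-at-1.
Only G4 stuck-at-1 is consistent with every test.

G4 stuck-at-1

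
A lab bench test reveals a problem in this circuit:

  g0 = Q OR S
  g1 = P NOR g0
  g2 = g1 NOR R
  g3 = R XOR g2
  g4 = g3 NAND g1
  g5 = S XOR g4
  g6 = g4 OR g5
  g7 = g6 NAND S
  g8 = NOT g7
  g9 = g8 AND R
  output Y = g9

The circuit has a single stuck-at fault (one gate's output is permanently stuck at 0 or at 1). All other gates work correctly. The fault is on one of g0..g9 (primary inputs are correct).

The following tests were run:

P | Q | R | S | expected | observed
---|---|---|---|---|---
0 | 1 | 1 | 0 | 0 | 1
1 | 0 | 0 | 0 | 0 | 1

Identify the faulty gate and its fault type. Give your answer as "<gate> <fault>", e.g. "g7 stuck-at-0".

g9 stuck-at-1

Fault-free values for test 1 (P=0, Q=1, R=1, S=0): g0=1, g1=0, g2=0, g3=1, g4=1, g5=1, g6=1, g7=1, g8=0, g9=0, giving Y=0. Observed 1.
Test 1: faults giving observed 1 are {g7 stuck-at-0, g8 stuck-at-1, g9 stuck-at-1}.
Test 2 (P=1, Q=0, R=0, S=0): fault-free g0=0, g1=0, g2=1, g3=1, g4=1, g5=1, g6=1, g7=1, g8=0, g9=0 → 0; observed 1. Eliminates g7 stuck-at-0, g8 stuck-at-1.
Only g9 stuck-at-1 is consistent with every test.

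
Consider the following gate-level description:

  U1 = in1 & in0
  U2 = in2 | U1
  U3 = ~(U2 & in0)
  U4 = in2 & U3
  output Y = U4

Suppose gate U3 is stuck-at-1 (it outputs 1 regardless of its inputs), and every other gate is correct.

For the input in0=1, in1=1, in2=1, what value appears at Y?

Propagate with U3 forced: U1=1, U2=1, U3=1 [stuck-at-1], U4=1.
So Y = 1. (Without the fault it would be 0.)

1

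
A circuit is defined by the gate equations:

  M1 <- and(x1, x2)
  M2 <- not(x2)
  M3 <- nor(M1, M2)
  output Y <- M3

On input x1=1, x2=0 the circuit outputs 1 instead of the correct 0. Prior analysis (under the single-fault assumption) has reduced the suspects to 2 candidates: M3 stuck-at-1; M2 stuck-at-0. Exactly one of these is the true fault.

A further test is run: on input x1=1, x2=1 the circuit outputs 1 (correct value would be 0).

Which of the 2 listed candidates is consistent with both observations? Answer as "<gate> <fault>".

Evaluate each candidate on input x1=1, x2=1:
  M3 stuck-at-1: M1=1, M2=0, M3=1 [stuck-at-1] → 1 — matches
  M2 stuck-at-0: M1=1, M2=0 [stuck-at-0], M3=0 → 0 — eliminated
Only M3 stuck-at-1 reproduces the observed 1.

M3 stuck-at-1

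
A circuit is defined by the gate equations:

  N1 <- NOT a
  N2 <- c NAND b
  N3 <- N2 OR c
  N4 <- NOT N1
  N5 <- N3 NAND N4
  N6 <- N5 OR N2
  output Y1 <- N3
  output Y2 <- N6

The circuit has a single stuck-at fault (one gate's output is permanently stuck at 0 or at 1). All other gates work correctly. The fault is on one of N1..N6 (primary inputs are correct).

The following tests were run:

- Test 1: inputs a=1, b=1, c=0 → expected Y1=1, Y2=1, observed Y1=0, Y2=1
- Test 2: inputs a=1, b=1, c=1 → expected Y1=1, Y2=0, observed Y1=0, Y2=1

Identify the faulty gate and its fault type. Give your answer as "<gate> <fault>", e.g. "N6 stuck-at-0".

N3 stuck-at-0

Fault-free values for test 1 (a=1, b=1, c=0): N1=0, N2=1, N3=1, N4=1, N5=0, N6=1, giving Y1=1, Y2=1. Observed Y1=0, Y2=1.
Test 1: faults giving observed Y1=0, Y2=1 are {N2 stuck-at-0, N3 stuck-at-0}.
Test 2 (a=1, b=1, c=1): fault-free N1=0, N2=0, N3=1, N4=1, N5=0, N6=0 → Y1=1, Y2=0; observed Y1=0, Y2=1. Eliminates N2 stuck-at-0.
Only N3 stuck-at-0 is consistent with every test.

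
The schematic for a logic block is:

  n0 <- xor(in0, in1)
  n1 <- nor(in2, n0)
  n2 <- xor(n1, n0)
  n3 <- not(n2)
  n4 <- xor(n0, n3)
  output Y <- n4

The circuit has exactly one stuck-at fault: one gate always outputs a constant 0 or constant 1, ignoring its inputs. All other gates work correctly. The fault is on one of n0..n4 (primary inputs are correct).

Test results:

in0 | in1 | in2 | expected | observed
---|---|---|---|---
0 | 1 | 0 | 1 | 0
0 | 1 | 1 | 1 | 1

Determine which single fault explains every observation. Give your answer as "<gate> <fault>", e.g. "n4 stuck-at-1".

n0 stuck-at-0

Fault-free values for test 1 (in0=0, in1=1, in2=0): n0=1, n1=0, n2=1, n3=0, n4=1, giving Y=1. Observed 0.
Test 1: faults giving observed 0 are {n0 stuck-at-0, n1 stuck-at-1, n2 stuck-at-0, n3 stuck-at-1, n4 stuck-at-0}.
Test 2 (in0=0, in1=1, in2=1): fault-free n0=1, n1=0, n2=1, n3=0, n4=1 → 1; observed 1. Eliminates n1 stuck-at-1, n2 stuck-at-0, n3 stuck-at-1, n4 stuck-at-0.
Only n0 stuck-at-0 is consistent with every test.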